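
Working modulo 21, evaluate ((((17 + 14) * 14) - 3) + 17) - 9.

19

17 + 14 = 31 ≡ 10 (mod 21)
10 * 14 = 140 ≡ 14 (mod 21)
14 - 3 = 11
11 + 17 = 28 ≡ 7 (mod 21)
7 - 9 = -2 ≡ 19 (mod 21)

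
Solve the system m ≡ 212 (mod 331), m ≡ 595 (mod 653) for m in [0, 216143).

196495

331⁻¹ mod 653: 331×363 ≡ 1 (mod 653), so 331⁻¹ ≡ 363.
m = 212 + 331×((595 − 212)×363 mod 653) = 212 + 331×593 = 196495.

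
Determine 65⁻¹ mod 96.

Apply the Euclidean algorithm and back-substitute:
96 = 1×65 + 31
65 = 2×31 + 3
31 = 10×3 + 1
3 = 3×1 + 0
gcd(65, 96) = 1, so the inverse exists.
Back-substitute for 1:
1 = 1×31 − 10×3
  = −10×65 + 21×31
  = 21×96 − 31×65
So 65⁻¹ ≡ −31 ≡ 65 (mod 96).

65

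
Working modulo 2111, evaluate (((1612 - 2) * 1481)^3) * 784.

1612 - 2 = 1610
1610 * 1481 = 2384410 ≡ 1091 (mod 2111)
(1091)^3 ≡ 144 (mod 2111)
144 * 784 = 112896 ≡ 1013 (mod 2111)

1013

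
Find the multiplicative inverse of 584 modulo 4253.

4253 = 7×584 + 165
584 = 3×165 + 89
165 = 1×89 + 76
89 = 1×76 + 13
76 = 5×13 + 11
13 = 1×11 + 2
11 = 5×2 + 1
2 = 2×1 + 0
gcd(584, 4253) = 1, so the inverse exists.
Back-substitute for 1:
1 = 1×11 − 5×2
  = −5×13 + 6×11
  = 6×76 − 35×13
  = −35×89 + 41×76
  = 41×165 − 76×89
  = −76×584 + 269×165
  = 269×4253 − 1959×584
So 584⁻¹ ≡ −1959 ≡ 2294 (mod 4253).

2294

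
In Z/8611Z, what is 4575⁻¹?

Run the extended Euclidean algorithm:
8611 = 1×4575 + 4036
4575 = 1×4036 + 539
4036 = 7×539 + 263
539 = 2×263 + 13
263 = 20×13 + 3
13 = 4×3 + 1
3 = 3×1 + 0
gcd(4575, 8611) = 1, so the inverse exists.
Back-substitute for 1:
1 = 1×13 − 4×3
  = −4×263 + 81×13
  = 81×539 − 166×263
  = −166×4036 + 1243×539
  = 1243×4575 − 1409×4036
  = −1409×8611 + 2652×4575
So 4575⁻¹ ≡ 2652 (mod 8611).

2652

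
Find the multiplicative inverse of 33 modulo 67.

65

By the extended Euclidean algorithm:
67 = 2·33 + 1
33 = 33·1 + 0
gcd(33, 67) = 1, so the inverse exists.
Bézout: 1 = 1·67 − 2·33.
So 33⁻¹ ≡ −2 ≡ 65 (mod 67).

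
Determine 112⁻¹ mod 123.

123 = 1*112 + 11
112 = 10*11 + 2
11 = 5*2 + 1
2 = 2*1 + 0
gcd(112, 123) = 1, so the inverse exists.
Back-substitute for 1:
1 = 1*11 − 5*2
  = −5*112 + 51*11
  = 51*123 − 56*112
So 112⁻¹ ≡ −56 ≡ 67 (mod 123).

67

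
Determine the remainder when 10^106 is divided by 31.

Compute successive squares:
106 in binary is 1101010, i.e. 106 = 64 + 32 + 8 + 2.
10^1 ≡ 10 (mod 31)
10^2 ≡ 10^2 = 100 ≡ 7 (mod 31)
10^4 ≡ 7^2 = 49 ≡ 18 (mod 31)
10^8 ≡ 18^2 = 324 ≡ 14 (mod 31)
10^16 ≡ 14^2 = 196 ≡ 10 (mod 31)
10^32 ≡ 10^2 = 100 ≡ 7 (mod 31)
10^64 ≡ 7^2 = 49 ≡ 18 (mod 31)
10^106 = 10^64 * 10^32 * 10^8 * 10^2 ≡ 18 * 7 * 14 * 7 (mod 31).
Accumulate the product:
18 * 7 = 126 ≡ 2
2 * 14 = 28
28 * 7 = 196 ≡ 10

10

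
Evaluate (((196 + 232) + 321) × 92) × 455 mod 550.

390

196 + 232 = 428
428 + 321 = 749 ≡ 199 (mod 550)
199 × 92 = 18308 ≡ 158 (mod 550)
158 × 455 = 71890 ≡ 390 (mod 550)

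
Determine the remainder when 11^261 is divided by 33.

11

By square-and-multiply:
261 in binary is 100000101, i.e. 261 = 256 + 4 + 1.
11^1 ≡ 11 (mod 33)
11^2 ≡ 11^2 = 121 ≡ 22 (mod 33)
11^4 ≡ 22^2 = 484 ≡ 22 (mod 33)
11^8 ≡ 22^2 = 484 ≡ 22 (mod 33)
11^16 ≡ 22^2 = 484 ≡ 22 (mod 33)
11^32 ≡ 22^2 = 484 ≡ 22 (mod 33)
11^64 ≡ 22^2 = 484 ≡ 22 (mod 33)
11^128 ≡ 22^2 = 484 ≡ 22 (mod 33)
11^256 ≡ 22^2 = 484 ≡ 22 (mod 33)
11^261 = 11^256 · 11^4 · 11^1 ≡ 22 · 22 · 11 (mod 33).
Accumulate the product:
22 · 22 = 484 ≡ 22
22 · 11 = 242 ≡ 11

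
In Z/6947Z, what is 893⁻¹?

Run the extended Euclidean algorithm:
6947 = 7×893 + 696
893 = 1×696 + 197
696 = 3×197 + 105
197 = 1×105 + 92
105 = 1×92 + 13
92 = 7×13 + 1
13 = 13×1 + 0
gcd(893, 6947) = 1, so the inverse exists.
Back-substitute for 1:
1 = 1×92 − 7×13
  = −7×105 + 8×92
  = 8×197 − 15×105
  = −15×696 + 53×197
  = 53×893 − 68×696
  = −68×6947 + 529×893
So 893⁻¹ ≡ 529 (mod 6947).

529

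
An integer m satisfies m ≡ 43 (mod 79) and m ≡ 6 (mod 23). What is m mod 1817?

1386

79⁻¹ mod 23: 79·7 ≡ 1 (mod 23), so 79⁻¹ ≡ 7.
m = 43 + 79·((6 − 43)·7 mod 23) = 43 + 79·17 = 1386.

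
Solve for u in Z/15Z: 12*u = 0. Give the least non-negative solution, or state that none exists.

0

gcd(12, 15) = 3, and 3 | 0, so solutions exist.
Divide through by 3: 4*u = 0 (mod 5).
4⁻¹ ≡ 4 (mod 5).
u ≡ 4*0 ≡ 0 (mod 5).
The smallest non-negative solution is u = 0.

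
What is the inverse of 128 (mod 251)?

251 = 1*128 + 123
128 = 1*123 + 5
123 = 24*5 + 3
5 = 1*3 + 2
3 = 1*2 + 1
2 = 2*1 + 0
gcd(128, 251) = 1, so the inverse exists.
Back-substitute for 1:
1 = 1*3 − 1*2
  = −1*5 + 2*3
  = 2*123 − 49*5
  = −49*128 + 51*123
  = 51*251 − 100*128
So 128⁻¹ ≡ −100 ≡ 151 (mod 251).

151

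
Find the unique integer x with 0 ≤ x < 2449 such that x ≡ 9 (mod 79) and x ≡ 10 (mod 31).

878

79⁻¹ mod 31: 79*11 ≡ 1 (mod 31), so 79⁻¹ ≡ 11.
x = 9 + 79*((10 − 9)*11 mod 31) = 9 + 79*11 = 878.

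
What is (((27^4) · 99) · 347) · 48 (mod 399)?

(27)^4 ≡ 372 (mod 399)
372 · 99 = 36828 ≡ 120 (mod 399)
120 · 347 = 41640 ≡ 144 (mod 399)
144 · 48 = 6912 ≡ 129 (mod 399)

129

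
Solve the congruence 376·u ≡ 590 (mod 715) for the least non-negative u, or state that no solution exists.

515

gcd(376, 715) = 1, so a unique solution mod 715 exists.
376⁻¹ ≡ 116 (mod 715).
u ≡ 116·590 ≡ 515 (mod 715).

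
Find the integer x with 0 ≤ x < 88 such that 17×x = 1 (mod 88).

88 = 5×17 + 3
17 = 5×3 + 2
3 = 1×2 + 1
2 = 2×1 + 0
gcd(17, 88) = 1, so the inverse exists.
Bézout: 1 = 6×88 − 31×17.
So 17⁻¹ ≡ −31 ≡ 57 (mod 88).

57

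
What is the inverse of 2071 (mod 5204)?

5204 = 2·2071 + 1062
2071 = 1·1062 + 1009
1062 = 1·1009 + 53
1009 = 19·53 + 2
53 = 26·2 + 1
2 = 2·1 + 0
gcd(2071, 5204) = 1, so the inverse exists.
Back-substitute for 1:
1 = 1·53 − 26·2
  = −26·1009 + 495·53
  = 495·1062 − 521·1009
  = −521·2071 + 1016·1062
  = 1016·5204 − 2553·2071
So 2071⁻¹ ≡ −2553 ≡ 2651 (mod 5204).

2651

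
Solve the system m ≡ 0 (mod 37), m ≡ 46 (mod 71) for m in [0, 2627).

259

37⁻¹ mod 71: 37*48 ≡ 1 (mod 71), so 37⁻¹ ≡ 48.
m = 0 + 37*((46 − 0)*48 mod 71) = 0 + 37*7 = 259.
Check: 259 mod 37 = 0, 259 mod 71 = 46. ✓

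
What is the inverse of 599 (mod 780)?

Apply the Euclidean algorithm and back-substitute:
780 = 1*599 + 181
599 = 3*181 + 56
181 = 3*56 + 13
56 = 4*13 + 4
13 = 3*4 + 1
4 = 4*1 + 0
gcd(599, 780) = 1, so the inverse exists.
Bézout: 1 = 139*780 − 181*599.
So 599⁻¹ ≡ −181 ≡ 599 (mod 780).

599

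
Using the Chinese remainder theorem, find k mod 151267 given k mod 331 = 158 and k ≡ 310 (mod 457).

124614

331⁻¹ mod 457: 331·243 ≡ 1 (mod 457), so 331⁻¹ ≡ 243.
k = 158 + 331·((310 − 158)·243 mod 457) = 158 + 331·376 = 124614.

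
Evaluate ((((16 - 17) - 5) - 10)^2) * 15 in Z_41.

16 - 17 = -1 ≡ 40 (mod 41)
40 - 5 = 35
35 - 10 = 25
(25)^2 ≡ 10 (mod 41)
10 * 15 = 150 ≡ 27 (mod 41)

27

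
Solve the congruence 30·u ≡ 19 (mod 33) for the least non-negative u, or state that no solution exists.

no solution

gcd(30, 33) = 3, and 3 does not divide 19.
So the congruence has no solution.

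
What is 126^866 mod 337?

131

866 in binary is 1101100010, i.e. 866 = 512 + 256 + 64 + 32 + 2.
126^1 ≡ 126 (mod 337)
126^2 ≡ 126^2 = 15876 ≡ 37 (mod 337)
126^4 ≡ 37^2 = 1369 ≡ 21 (mod 337)
126^8 ≡ 21^2 = 441 ≡ 104 (mod 337)
126^16 ≡ 104^2 = 10816 ≡ 32 (mod 337)
126^32 ≡ 32^2 = 1024 ≡ 13 (mod 337)
126^64 ≡ 13^2 = 169 (mod 337)
126^128 ≡ 169^2 = 28561 ≡ 253 (mod 337)
126^256 ≡ 253^2 = 64009 ≡ 316 (mod 337)
126^512 ≡ 316^2 = 99856 ≡ 104 (mod 337)
126^866 = 126^512 * 126^256 * 126^64 * 126^32 * 126^2 ≡ 104 * 316 * 169 * 13 * 37 (mod 337).
Accumulate the product:
104 * 316 = 32864 ≡ 175
175 * 169 = 29575 ≡ 256
256 * 13 = 3328 ≡ 295
295 * 37 = 10915 ≡ 131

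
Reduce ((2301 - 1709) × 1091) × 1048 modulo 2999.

2555

2301 - 1709 = 592
592 × 1091 = 645872 ≡ 1087 (mod 2999)
1087 × 1048 = 1139176 ≡ 2555 (mod 2999)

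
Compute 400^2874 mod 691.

By square-and-multiply:
2874 in binary is 101100111010, i.e. 2874 = 2048 + 512 + 256 + 32 + 16 + 8 + 2.
400^1 ≡ 400 (mod 691)
400^2 ≡ 400^2 = 160000 ≡ 379 (mod 691)
400^4 ≡ 379^2 = 143641 ≡ 604 (mod 691)
400^8 ≡ 604^2 = 364816 ≡ 659 (mod 691)
400^16 ≡ 659^2 = 434281 ≡ 333 (mod 691)
400^32 ≡ 333^2 = 110889 ≡ 329 (mod 691)
400^64 ≡ 329^2 = 108241 ≡ 445 (mod 691)
400^128 ≡ 445^2 = 198025 ≡ 399 (mod 691)
400^256 ≡ 399^2 = 159201 ≡ 271 (mod 691)
400^512 ≡ 271^2 = 73441 ≡ 195 (mod 691)
400^1024 ≡ 195^2 = 38025 ≡ 20 (mod 691)
400^2048 ≡ 20^2 = 400 (mod 691)
400^2874 = 400^2048 · 400^512 · 400^256 · 400^32 · 400^16 · 400^8 · 400^2 ≡ 400 · 195 · 271 · 329 · 333 · 659 · 379 (mod 691).
Accumulate the product:
400 · 195 = 78000 ≡ 608
608 · 271 = 164768 ≡ 310
310 · 329 = 101990 ≡ 413
413 · 333 = 137529 ≡ 20
20 · 659 = 13180 ≡ 51
51 · 379 = 19329 ≡ 672

672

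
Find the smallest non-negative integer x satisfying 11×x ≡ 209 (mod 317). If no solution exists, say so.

gcd(11, 317) = 1, so a unique solution mod 317 exists.
11⁻¹ ≡ 173 (mod 317).
x ≡ 173×209 ≡ 19 (mod 317).

19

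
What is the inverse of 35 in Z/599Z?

Run the extended Euclidean algorithm:
599 = 17×35 + 4
35 = 8×4 + 3
4 = 1×3 + 1
3 = 3×1 + 0
gcd(35, 599) = 1, so the inverse exists.
Bézout: 1 = 9×599 − 154×35.
So 35⁻¹ ≡ −154 ≡ 445 (mod 599).

445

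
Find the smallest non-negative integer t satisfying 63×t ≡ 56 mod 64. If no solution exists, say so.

8

gcd(63, 64) = 1, so a unique solution mod 64 exists.
63⁻¹ ≡ 63 (mod 64).
t ≡ 63×56 ≡ 8 (mod 64).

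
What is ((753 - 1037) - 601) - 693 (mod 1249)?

920

753 - 1037 = -284 ≡ 965 (mod 1249)
965 - 601 = 364
364 - 693 = -329 ≡ 920 (mod 1249)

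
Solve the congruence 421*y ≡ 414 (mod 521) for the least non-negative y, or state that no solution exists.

gcd(421, 521) = 1, so a unique solution mod 521 exists.
421⁻¹ ≡ 422 (mod 521).
y ≡ 422*414 ≡ 173 (mod 521).

173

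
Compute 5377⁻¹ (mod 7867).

Run the extended Euclidean algorithm:
7867 = 1·5377 + 2490
5377 = 2·2490 + 397
2490 = 6·397 + 108
397 = 3·108 + 73
108 = 1·73 + 35
73 = 2·35 + 3
35 = 11·3 + 2
3 = 1·2 + 1
2 = 2·1 + 0
gcd(5377, 7867) = 1, so the inverse exists.
Back-substitute for 1:
1 = 1·3 − 1·2
  = −1·35 + 12·3
  = 12·73 − 25·35
  = −25·108 + 37·73
  = 37·397 − 136·108
  = −136·2490 + 853·397
  = 853·5377 − 1842·2490
  = −1842·7867 + 2695·5377
So 5377⁻¹ ≡ 2695 (mod 7867).

2695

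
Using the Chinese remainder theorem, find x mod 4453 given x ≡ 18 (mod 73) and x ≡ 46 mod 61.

3157

73⁻¹ mod 61: 73·56 ≡ 1 (mod 61), so 73⁻¹ ≡ 56.
x = 18 + 73·((46 − 18)·56 mod 61) = 18 + 73·43 = 3157.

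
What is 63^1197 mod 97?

1197 in binary is 10010101101, i.e. 1197 = 1024 + 128 + 32 + 8 + 4 + 1.
63^1 ≡ 63 (mod 97)
63^2 ≡ 63^2 = 3969 ≡ 89 (mod 97)
63^4 ≡ 89^2 = 7921 ≡ 64 (mod 97)
63^8 ≡ 64^2 = 4096 ≡ 22 (mod 97)
63^16 ≡ 22^2 = 484 ≡ 96 (mod 97)
63^32 ≡ 96^2 = 9216 ≡ 1 (mod 97)
63^64 ≡ 1^2 = 1 (mod 97)
63^128 ≡ 1^2 = 1 (mod 97)
63^256 ≡ 1^2 = 1 (mod 97)
63^512 ≡ 1^2 = 1 (mod 97)
63^1024 ≡ 1^2 = 1 (mod 97)
63^1197 = 63^1024 × 63^128 × 63^32 × 63^8 × 63^4 × 63^1 ≡ 1 × 1 × 1 × 22 × 64 × 63 (mod 97).
Accumulate the product:
1 × 1 = 1
1 × 1 = 1
1 × 22 = 22
22 × 64 = 1408 ≡ 50
50 × 63 = 3150 ≡ 46

46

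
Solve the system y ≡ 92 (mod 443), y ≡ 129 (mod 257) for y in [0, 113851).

443⁻¹ mod 257: 443·76 ≡ 1 (mod 257), so 443⁻¹ ≡ 76.
y = 92 + 443·((129 − 92)·76 mod 257) = 92 + 443·242 = 107298.

107298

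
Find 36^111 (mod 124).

32

Compute successive squares:
111 in binary is 1101111, i.e. 111 = 64 + 32 + 8 + 4 + 2 + 1.
36^1 ≡ 36 (mod 124)
36^2 ≡ 36^2 = 1296 ≡ 56 (mod 124)
36^4 ≡ 56^2 = 3136 ≡ 36 (mod 124)
36^8 ≡ 36^2 = 1296 ≡ 56 (mod 124)
36^16 ≡ 56^2 = 3136 ≡ 36 (mod 124)
36^32 ≡ 36^2 = 1296 ≡ 56 (mod 124)
36^64 ≡ 56^2 = 3136 ≡ 36 (mod 124)
36^111 = 36^64 × 36^32 × 36^8 × 36^4 × 36^2 × 36^1 ≡ 36 × 56 × 56 × 36 × 56 × 36 (mod 124).
Accumulate the product:
36 × 56 = 2016 ≡ 32
32 × 56 = 1792 ≡ 56
56 × 36 = 2016 ≡ 32
32 × 56 = 1792 ≡ 56
56 × 36 = 2016 ≡ 32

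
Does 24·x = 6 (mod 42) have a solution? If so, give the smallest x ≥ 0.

2

gcd(24, 42) = 6, and 6 | 6, so solutions exist.
Divide through by 6: 4·x ≡ 1 mod 7.
4⁻¹ ≡ 2 (mod 7).
x ≡ 2·1 ≡ 2 (mod 7).
The smallest non-negative solution is x = 2.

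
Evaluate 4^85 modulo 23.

9

85 in binary is 1010101, i.e. 85 = 64 + 16 + 4 + 1.
4^1 ≡ 4 (mod 23)
4^2 ≡ 4^2 = 16 (mod 23)
4^4 ≡ 16^2 = 256 ≡ 3 (mod 23)
4^8 ≡ 3^2 = 9 (mod 23)
4^16 ≡ 9^2 = 81 ≡ 12 (mod 23)
4^32 ≡ 12^2 = 144 ≡ 6 (mod 23)
4^64 ≡ 6^2 = 36 ≡ 13 (mod 23)
4^85 = 4^64 × 4^16 × 4^4 × 4^1 ≡ 13 × 12 × 3 × 4 (mod 23).
Accumulate the product:
13 × 12 = 156 ≡ 18
18 × 3 = 54 ≡ 8
8 × 4 = 32 ≡ 9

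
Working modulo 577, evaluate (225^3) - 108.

537

(225)^3 ≡ 68 (mod 577)
68 - 108 = -40 ≡ 537 (mod 577)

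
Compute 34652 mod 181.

81

34652 = 191×181 + 81, so 34652 ≡ 81 (mod 181).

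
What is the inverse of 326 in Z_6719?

Apply the Euclidean algorithm and back-substitute:
6719 = 20*326 + 199
326 = 1*199 + 127
199 = 1*127 + 72
127 = 1*72 + 55
72 = 1*55 + 17
55 = 3*17 + 4
17 = 4*4 + 1
4 = 4*1 + 0
gcd(326, 6719) = 1, so the inverse exists.
Bézout: 1 = 77*6719 − 1587*326.
So 326⁻¹ ≡ −1587 ≡ 5132 (mod 6719).

5132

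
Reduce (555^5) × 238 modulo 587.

562

(555)^5 ≡ 249 (mod 587)
249 × 238 = 59262 ≡ 562 (mod 587)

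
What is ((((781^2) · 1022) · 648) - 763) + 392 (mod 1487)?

(781)^2 ≡ 291 (mod 1487)
291 · 1022 = 297402 ≡ 2 (mod 1487)
2 · 648 = 1296
1296 - 763 = 533
533 + 392 = 925

925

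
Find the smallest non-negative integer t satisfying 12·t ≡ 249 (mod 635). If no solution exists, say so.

497

gcd(12, 635) = 1, so a unique solution mod 635 exists.
12⁻¹ ≡ 53 (mod 635).
t ≡ 53·249 ≡ 497 (mod 635).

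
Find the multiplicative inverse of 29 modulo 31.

31 = 1×29 + 2
29 = 14×2 + 1
2 = 2×1 + 0
gcd(29, 31) = 1, so the inverse exists.
Bézout: 1 = −14×31 + 15×29.
So 29⁻¹ ≡ 15 (mod 31).

15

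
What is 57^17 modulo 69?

60

Compute successive squares:
17 in binary is 10001, i.e. 17 = 16 + 1.
57^1 ≡ 57 (mod 69)
57^2 ≡ 57^2 = 3249 ≡ 6 (mod 69)
57^4 ≡ 6^2 = 36 (mod 69)
57^8 ≡ 36^2 = 1296 ≡ 54 (mod 69)
57^16 ≡ 54^2 = 2916 ≡ 18 (mod 69)
57^17 = 57^16 × 57^1 ≡ 18 × 57 (mod 69).
18 × 57 = 1026 ≡ 60 (mod 69).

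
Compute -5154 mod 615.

381

-5154 = -9×615 + 381, so -5154 ≡ 381 (mod 615).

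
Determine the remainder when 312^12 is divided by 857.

601

Using repeated squaring:
12 in binary is 1100, i.e. 12 = 8 + 4.
312^1 ≡ 312 (mod 857)
312^2 ≡ 312^2 = 97344 ≡ 503 (mod 857)
312^4 ≡ 503^2 = 253009 ≡ 194 (mod 857)
312^8 ≡ 194^2 = 37636 ≡ 785 (mod 857)
312^12 = 312^8 * 312^4 ≡ 785 * 194 (mod 857).
785 * 194 = 152290 ≡ 601 (mod 857).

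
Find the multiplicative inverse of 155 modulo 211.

Run the extended Euclidean algorithm:
211 = 1*155 + 56
155 = 2*56 + 43
56 = 1*43 + 13
43 = 3*13 + 4
13 = 3*4 + 1
4 = 4*1 + 0
gcd(155, 211) = 1, so the inverse exists.
Bézout: 1 = 36*211 − 49*155.
So 155⁻¹ ≡ −49 ≡ 162 (mod 211).

162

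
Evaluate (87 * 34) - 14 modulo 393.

193

87 * 34 = 2958 ≡ 207 (mod 393)
207 - 14 = 193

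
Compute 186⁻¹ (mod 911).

By the extended Euclidean algorithm:
911 = 4*186 + 167
186 = 1*167 + 19
167 = 8*19 + 15
19 = 1*15 + 4
15 = 3*4 + 3
4 = 1*3 + 1
3 = 3*1 + 0
gcd(186, 911) = 1, so the inverse exists.
Bézout: 1 = −49*911 + 240*186.
So 186⁻¹ ≡ 240 (mod 911).

240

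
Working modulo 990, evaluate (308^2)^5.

(308)^2 ≡ 814 (mod 990)
(814)^5 ≡ 484 (mod 990)

484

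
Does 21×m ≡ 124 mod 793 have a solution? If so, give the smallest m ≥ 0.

gcd(21, 793) = 1, so a unique solution mod 793 exists.
21⁻¹ ≡ 642 (mod 793).
m ≡ 642×124 ≡ 308 (mod 793).

308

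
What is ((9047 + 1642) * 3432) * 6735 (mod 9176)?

9047 + 1642 = 10689 ≡ 1513 (mod 9176)
1513 * 3432 = 5192616 ≡ 8176 (mod 9176)
8176 * 6735 = 55065360 ≡ 184 (mod 9176)

184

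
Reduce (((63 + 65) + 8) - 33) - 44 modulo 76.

63 + 65 = 128 ≡ 52 (mod 76)
52 + 8 = 60
60 - 33 = 27
27 - 44 = -17 ≡ 59 (mod 76)

59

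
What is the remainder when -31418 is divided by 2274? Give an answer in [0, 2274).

-31418 = -14·2274 + 418, so -31418 ≡ 418 (mod 2274).

418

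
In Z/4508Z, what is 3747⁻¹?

Run the extended Euclidean algorithm:
4508 = 1·3747 + 761
3747 = 4·761 + 703
761 = 1·703 + 58
703 = 12·58 + 7
58 = 8·7 + 2
7 = 3·2 + 1
2 = 2·1 + 0
gcd(3747, 4508) = 1, so the inverse exists.
Bézout: 1 = −1615·4508 + 1943·3747.
So 3747⁻¹ ≡ 1943 (mod 4508).

1943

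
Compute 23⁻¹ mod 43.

By the extended Euclidean algorithm:
43 = 1×23 + 20
23 = 1×20 + 3
20 = 6×3 + 2
3 = 1×2 + 1
2 = 2×1 + 0
gcd(23, 43) = 1, so the inverse exists.
Back-substitute for 1:
1 = 1×3 − 1×2
  = −1×20 + 7×3
  = 7×23 − 8×20
  = −8×43 + 15×23
So 23⁻¹ ≡ 15 (mod 43).

15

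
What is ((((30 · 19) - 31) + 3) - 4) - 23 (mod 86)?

30 · 19 = 570 ≡ 54 (mod 86)
54 - 31 = 23
23 + 3 = 26
26 - 4 = 22
22 - 23 = -1 ≡ 85 (mod 86)

85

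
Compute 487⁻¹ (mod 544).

544 = 1·487 + 57
487 = 8·57 + 31
57 = 1·31 + 26
31 = 1·26 + 5
26 = 5·5 + 1
5 = 5·1 + 0
gcd(487, 544) = 1, so the inverse exists.
Bézout: 1 = 94·544 − 105·487.
So 487⁻¹ ≡ −105 ≡ 439 (mod 544).

439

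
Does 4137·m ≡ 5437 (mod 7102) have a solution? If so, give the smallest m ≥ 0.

4851

gcd(4137, 7102) = 1, so a unique solution mod 7102 exists.
4137⁻¹ ≡ 3145 (mod 7102).
m ≡ 3145·5437 ≡ 4851 (mod 7102).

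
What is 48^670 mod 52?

48

48^1 ≡ 48 (mod 52)
48^2 ≡ 48^2 = 2304 ≡ 16 (mod 52)
48^4 ≡ 16^2 = 256 ≡ 48 (mod 52)
48^8 ≡ 48^2 = 2304 ≡ 16 (mod 52)
48^16 ≡ 16^2 = 256 ≡ 48 (mod 52)
48^32 ≡ 48^2 = 2304 ≡ 16 (mod 52)
48^64 ≡ 16^2 = 256 ≡ 48 (mod 52)
48^128 ≡ 48^2 = 2304 ≡ 16 (mod 52)
48^256 ≡ 16^2 = 256 ≡ 48 (mod 52)
48^512 ≡ 48^2 = 2304 ≡ 16 (mod 52)
48^670 = 48^512 × 48^128 × 48^16 × 48^8 × 48^4 × 48^2 ≡ 16 × 16 × 48 × 16 × 48 × 16 (mod 52).
Accumulate the product:
16 × 16 = 256 ≡ 48
48 × 48 = 2304 ≡ 16
16 × 16 = 256 ≡ 48
48 × 48 = 2304 ≡ 16
16 × 16 = 256 ≡ 48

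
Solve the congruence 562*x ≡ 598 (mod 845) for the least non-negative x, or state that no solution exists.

gcd(562, 845) = 1, so a unique solution mod 845 exists.
562⁻¹ ≡ 633 (mod 845).
x ≡ 633*598 ≡ 819 (mod 845).

819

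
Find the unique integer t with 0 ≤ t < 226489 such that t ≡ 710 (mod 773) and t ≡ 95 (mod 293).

773⁻¹ mod 293: 773*246 ≡ 1 (mod 293), so 773⁻¹ ≡ 246.
t = 710 + 773*((95 − 710)*246 mod 293) = 710 + 773*191 = 148353.
Check: 148353 mod 773 = 710, 148353 mod 293 = 95. ✓

148353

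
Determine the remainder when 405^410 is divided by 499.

70

405^1 ≡ 405 (mod 499)
405^2 ≡ 405^2 = 164025 ≡ 353 (mod 499)
405^4 ≡ 353^2 = 124609 ≡ 358 (mod 499)
405^8 ≡ 358^2 = 128164 ≡ 420 (mod 499)
405^16 ≡ 420^2 = 176400 ≡ 253 (mod 499)
405^32 ≡ 253^2 = 64009 ≡ 137 (mod 499)
405^64 ≡ 137^2 = 18769 ≡ 306 (mod 499)
405^128 ≡ 306^2 = 93636 ≡ 323 (mod 499)
405^256 ≡ 323^2 = 104329 ≡ 38 (mod 499)
405^410 = 405^256 · 405^128 · 405^16 · 405^8 · 405^2 ≡ 38 · 323 · 253 · 420 · 353 (mod 499).
Accumulate the product:
38 · 323 = 12274 ≡ 298
298 · 253 = 75394 ≡ 45
45 · 420 = 18900 ≡ 437
437 · 353 = 154261 ≡ 70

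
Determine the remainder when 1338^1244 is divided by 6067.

3044

By square-and-multiply:
1244 in binary is 10011011100, i.e. 1244 = 1024 + 128 + 64 + 16 + 8 + 4.
1338^1 ≡ 1338 (mod 6067)
1338^2 ≡ 1338^2 = 1790244 ≡ 479 (mod 6067)
1338^4 ≡ 479^2 = 229441 ≡ 4962 (mod 6067)
1338^8 ≡ 4962^2 = 24621444 ≡ 1558 (mod 6067)
1338^16 ≡ 1558^2 = 2427364 ≡ 564 (mod 6067)
1338^32 ≡ 564^2 = 318096 ≡ 2612 (mod 6067)
1338^64 ≡ 2612^2 = 6822544 ≡ 3236 (mod 6067)
1338^128 ≡ 3236^2 = 10471696 ≡ 54 (mod 6067)
1338^256 ≡ 54^2 = 2916 (mod 6067)
1338^512 ≡ 2916^2 = 8503056 ≡ 3189 (mod 6067)
1338^1024 ≡ 3189^2 = 10169721 ≡ 1429 (mod 6067)
1338^1244 = 1338^1024 · 1338^128 · 1338^64 · 1338^16 · 1338^8 · 1338^4 ≡ 1429 · 54 · 3236 · 564 · 1558 · 4962 (mod 6067).
Accumulate the product:
1429 · 54 = 77166 ≡ 4362
4362 · 3236 = 14115432 ≡ 3590
3590 · 564 = 2024760 ≡ 4449
4449 · 1558 = 6931542 ≡ 3028
3028 · 4962 = 15024936 ≡ 3044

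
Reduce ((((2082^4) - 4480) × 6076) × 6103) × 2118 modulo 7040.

2944

(2082)^4 ≡ 3216 (mod 7040)
3216 - 4480 = -1264 ≡ 5776 (mod 7040)
5776 × 6076 = 35094976 ≡ 576 (mod 7040)
576 × 6103 = 3515328 ≡ 2368 (mod 7040)
2368 × 2118 = 5015424 ≡ 2944 (mod 7040)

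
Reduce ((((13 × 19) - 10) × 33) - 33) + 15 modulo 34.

13 × 19 = 247 ≡ 9 (mod 34)
9 - 10 = -1 ≡ 33 (mod 34)
33 × 33 = 1089 ≡ 1 (mod 34)
1 - 33 = -32 ≡ 2 (mod 34)
2 + 15 = 17

17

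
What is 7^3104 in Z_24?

1

7^1 ≡ 7 (mod 24)
7^2 ≡ 7^2 = 49 ≡ 1 (mod 24)
7^4 ≡ 1^2 = 1 (mod 24)
7^8 ≡ 1^2 = 1 (mod 24)
7^16 ≡ 1^2 = 1 (mod 24)
7^32 ≡ 1^2 = 1 (mod 24)
7^64 ≡ 1^2 = 1 (mod 24)
7^128 ≡ 1^2 = 1 (mod 24)
7^256 ≡ 1^2 = 1 (mod 24)
7^512 ≡ 1^2 = 1 (mod 24)
7^1024 ≡ 1^2 = 1 (mod 24)
7^2048 ≡ 1^2 = 1 (mod 24)
7^3104 = 7^2048 · 7^1024 · 7^32 ≡ 1 · 1 · 1 (mod 24).
Accumulate the product:
1 · 1 = 1
1 · 1 = 1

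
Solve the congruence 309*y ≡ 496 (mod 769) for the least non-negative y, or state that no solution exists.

574

gcd(309, 769) = 1, so a unique solution mod 769 exists.
309⁻¹ ≡ 550 (mod 769).
y ≡ 550*496 ≡ 574 (mod 769).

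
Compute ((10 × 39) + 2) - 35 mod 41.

10 × 39 = 390 ≡ 21 (mod 41)
21 + 2 = 23
23 - 35 = -12 ≡ 29 (mod 41)

29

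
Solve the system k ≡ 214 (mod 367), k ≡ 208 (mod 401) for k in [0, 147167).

130132

367⁻¹ mod 401: 367×342 ≡ 1 (mod 401), so 367⁻¹ ≡ 342.
k = 214 + 367×((208 − 214)×342 mod 401) = 214 + 367×354 = 130132.
Check: 130132 mod 367 = 214, 130132 mod 401 = 208. ✓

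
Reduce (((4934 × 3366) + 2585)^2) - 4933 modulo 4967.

4934 × 3366 = 16607844 ≡ 3163 (mod 4967)
3163 + 2585 = 5748 ≡ 781 (mod 4967)
(781)^2 ≡ 3987 (mod 4967)
3987 - 4933 = -946 ≡ 4021 (mod 4967)

4021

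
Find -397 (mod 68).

11

-397 = -6*68 + 11, so -397 ≡ 11 (mod 68).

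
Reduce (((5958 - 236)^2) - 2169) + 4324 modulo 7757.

5958 - 236 = 5722
(5722)^2 ≡ 6744 (mod 7757)
6744 - 2169 = 4575
4575 + 4324 = 8899 ≡ 1142 (mod 7757)

1142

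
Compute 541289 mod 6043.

3462

541289 = 89×6043 + 3462, so 541289 ≡ 3462 (mod 6043).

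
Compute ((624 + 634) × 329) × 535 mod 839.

624 + 634 = 1258 ≡ 419 (mod 839)
419 × 329 = 137851 ≡ 255 (mod 839)
255 × 535 = 136425 ≡ 507 (mod 839)

507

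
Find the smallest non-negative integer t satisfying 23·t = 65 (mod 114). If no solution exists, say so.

97

gcd(23, 114) = 1, so a unique solution mod 114 exists.
23⁻¹ ≡ 5 (mod 114).
t ≡ 5·65 ≡ 97 (mod 114).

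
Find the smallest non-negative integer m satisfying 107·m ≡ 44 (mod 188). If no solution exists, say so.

148

gcd(107, 188) = 1, so a unique solution mod 188 exists.
107⁻¹ ≡ 123 (mod 188).
m ≡ 123·44 ≡ 148 (mod 188).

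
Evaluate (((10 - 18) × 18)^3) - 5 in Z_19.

10 - 18 = -8 ≡ 11 (mod 19)
11 × 18 = 198 ≡ 8 (mod 19)
(8)^3 ≡ 18 (mod 19)
18 - 5 = 13

13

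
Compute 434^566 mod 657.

274

Compute successive squares:
566 in binary is 1000110110, i.e. 566 = 512 + 32 + 16 + 4 + 2.
434^1 ≡ 434 (mod 657)
434^2 ≡ 434^2 = 188356 ≡ 454 (mod 657)
434^4 ≡ 454^2 = 206116 ≡ 475 (mod 657)
434^8 ≡ 475^2 = 225625 ≡ 274 (mod 657)
434^16 ≡ 274^2 = 75076 ≡ 178 (mod 657)
434^32 ≡ 178^2 = 31684 ≡ 148 (mod 657)
434^64 ≡ 148^2 = 21904 ≡ 223 (mod 657)
434^128 ≡ 223^2 = 49729 ≡ 454 (mod 657)
434^256 ≡ 454^2 = 206116 ≡ 475 (mod 657)
434^512 ≡ 475^2 = 225625 ≡ 274 (mod 657)
434^566 = 434^512 × 434^32 × 434^16 × 434^4 × 434^2 ≡ 274 × 148 × 178 × 475 × 454 (mod 657).
Accumulate the product:
274 × 148 = 40552 ≡ 475
475 × 178 = 84550 ≡ 454
454 × 475 = 215650 ≡ 154
154 × 454 = 69916 ≡ 274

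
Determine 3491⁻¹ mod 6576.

2219

6576 = 1*3491 + 3085
3491 = 1*3085 + 406
3085 = 7*406 + 243
406 = 1*243 + 163
243 = 1*163 + 80
163 = 2*80 + 3
80 = 26*3 + 2
3 = 1*2 + 1
2 = 2*1 + 0
gcd(3491, 6576) = 1, so the inverse exists.
Back-substitute for 1:
1 = 1*3 − 1*2
  = −1*80 + 27*3
  = 27*163 − 55*80
  = −55*243 + 82*163
  = 82*406 − 137*243
  = −137*3085 + 1041*406
  = 1041*3491 − 1178*3085
  = −1178*6576 + 2219*3491
So 3491⁻¹ ≡ 2219 (mod 6576).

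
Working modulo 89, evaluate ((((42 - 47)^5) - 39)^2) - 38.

49

42 - 47 = -5 ≡ 84 (mod 89)
(84)^5 ≡ 79 (mod 89)
79 - 39 = 40
(40)^2 ≡ 87 (mod 89)
87 - 38 = 49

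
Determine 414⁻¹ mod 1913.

By the extended Euclidean algorithm:
1913 = 4×414 + 257
414 = 1×257 + 157
257 = 1×157 + 100
157 = 1×100 + 57
100 = 1×57 + 43
57 = 1×43 + 14
43 = 3×14 + 1
14 = 14×1 + 0
gcd(414, 1913) = 1, so the inverse exists.
Back-substitute for 1:
1 = 1×43 − 3×14
  = −3×57 + 4×43
  = 4×100 − 7×57
  = −7×157 + 11×100
  = 11×257 − 18×157
  = −18×414 + 29×257
  = 29×1913 − 134×414
So 414⁻¹ ≡ −134 ≡ 1779 (mod 1913).

1779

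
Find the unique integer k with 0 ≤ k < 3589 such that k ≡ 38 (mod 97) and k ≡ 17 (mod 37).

97⁻¹ mod 37: 97×29 ≡ 1 (mod 37), so 97⁻¹ ≡ 29.
k = 38 + 97×((17 − 38)×29 mod 37) = 38 + 97×20 = 1978.
Check: 1978 mod 97 = 38, 1978 mod 37 = 17. ✓

1978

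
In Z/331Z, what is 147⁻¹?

331 = 2×147 + 37
147 = 3×37 + 36
37 = 1×36 + 1
36 = 36×1 + 0
gcd(147, 331) = 1, so the inverse exists.
Bézout: 1 = 4×331 − 9×147.
So 147⁻¹ ≡ −9 ≡ 322 (mod 331).

322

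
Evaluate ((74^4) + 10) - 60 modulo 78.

50

(74)^4 ≡ 22 (mod 78)
22 + 10 = 32
32 - 60 = -28 ≡ 50 (mod 78)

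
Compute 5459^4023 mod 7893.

6245

Compute successive squares:
5459^1 ≡ 5459 (mod 7893)
5459^2 ≡ 5459^2 = 29800681 ≡ 4606 (mod 7893)
5459^4 ≡ 4606^2 = 21215236 ≡ 6745 (mod 7893)
5459^8 ≡ 6745^2 = 45495025 ≡ 7666 (mod 7893)
5459^16 ≡ 7666^2 = 58767556 ≡ 4171 (mod 7893)
5459^32 ≡ 4171^2 = 17397241 ≡ 1069 (mod 7893)
5459^64 ≡ 1069^2 = 1142761 ≡ 6169 (mod 7893)
5459^128 ≡ 6169^2 = 38056561 ≡ 4408 (mod 7893)
5459^256 ≡ 4408^2 = 19430464 ≡ 5791 (mod 7893)
5459^512 ≡ 5791^2 = 33535681 ≡ 6217 (mod 7893)
5459^1024 ≡ 6217^2 = 38651089 ≡ 6961 (mod 7893)
5459^2048 ≡ 6961^2 = 48455521 ≡ 394 (mod 7893)
5459^4023 = 5459^2048 · 5459^1024 · 5459^512 · 5459^256 · 5459^128 · 5459^32 · 5459^16 · 5459^4 · 5459^2 · 5459^1 ≡ 394 · 6961 · 6217 · 5791 · 4408 · 1069 · 4171 · 6745 · 4606 · 5459 (mod 7893).
Accumulate the product:
394 · 6961 = 2742634 ≡ 3763
3763 · 6217 = 23394571 ≡ 7612
7612 · 5791 = 44081092 ≡ 6580
6580 · 4408 = 29004640 ≡ 5758
5758 · 1069 = 6155302 ≡ 6655
6655 · 4171 = 27758005 ≡ 6217
6217 · 6745 = 41933665 ≡ 6049
6049 · 4606 = 27861694 ≡ 7297
7297 · 5459 = 39834323 ≡ 6245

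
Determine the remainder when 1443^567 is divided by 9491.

Compute successive squares:
567 in binary is 1000110111, i.e. 567 = 512 + 32 + 16 + 4 + 2 + 1.
1443^1 ≡ 1443 (mod 9491)
1443^2 ≡ 1443^2 = 2082249 ≡ 3720 (mod 9491)
1443^4 ≡ 3720^2 = 13838400 ≡ 522 (mod 9491)
1443^8 ≡ 522^2 = 272484 ≡ 6736 (mod 9491)
1443^16 ≡ 6736^2 = 45373696 ≡ 6716 (mod 9491)
1443^32 ≡ 6716^2 = 45104656 ≡ 3424 (mod 9491)
1443^64 ≡ 3424^2 = 11723776 ≡ 2391 (mod 9491)
1443^128 ≡ 2391^2 = 5716881 ≡ 3299 (mod 9491)
1443^256 ≡ 3299^2 = 10883401 ≡ 6715 (mod 9491)
1443^512 ≡ 6715^2 = 45091225 ≡ 8975 (mod 9491)
1443^567 = 1443^512 × 1443^32 × 1443^16 × 1443^4 × 1443^2 × 1443^1 ≡ 8975 × 3424 × 6716 × 522 × 3720 × 1443 (mod 9491).
Accumulate the product:
8975 × 3424 = 30730400 ≡ 8033
8033 × 6716 = 53949628 ≡ 2784
2784 × 522 = 1453248 ≡ 1125
1125 × 3720 = 4185000 ≡ 8960
8960 × 1443 = 12929280 ≡ 2538

2538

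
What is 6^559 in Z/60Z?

36

559 in binary is 1000101111, i.e. 559 = 512 + 32 + 8 + 4 + 2 + 1.
6^1 ≡ 6 (mod 60)
6^2 ≡ 6^2 = 36 (mod 60)
6^4 ≡ 36^2 = 1296 ≡ 36 (mod 60)
6^8 ≡ 36^2 = 1296 ≡ 36 (mod 60)
6^16 ≡ 36^2 = 1296 ≡ 36 (mod 60)
6^32 ≡ 36^2 = 1296 ≡ 36 (mod 60)
6^64 ≡ 36^2 = 1296 ≡ 36 (mod 60)
6^128 ≡ 36^2 = 1296 ≡ 36 (mod 60)
6^256 ≡ 36^2 = 1296 ≡ 36 (mod 60)
6^512 ≡ 36^2 = 1296 ≡ 36 (mod 60)
6^559 = 6^512 * 6^32 * 6^8 * 6^4 * 6^2 * 6^1 ≡ 36 * 36 * 36 * 36 * 36 * 6 (mod 60).
Accumulate the product:
36 * 36 = 1296 ≡ 36
36 * 36 = 1296 ≡ 36
36 * 36 = 1296 ≡ 36
36 * 36 = 1296 ≡ 36
36 * 6 = 216 ≡ 36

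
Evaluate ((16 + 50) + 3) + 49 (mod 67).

51

16 + 50 = 66
66 + 3 = 69 ≡ 2 (mod 67)
2 + 49 = 51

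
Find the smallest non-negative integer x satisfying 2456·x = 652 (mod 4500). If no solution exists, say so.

gcd(2456, 4500) = 4, and 4 | 652, so solutions exist.
Divide through by 4: 614·x ≡ 163 (mod 1125).
614⁻¹ ≡ 284 (mod 1125).
x ≡ 284·163 ≡ 167 (mod 1125).
The smallest non-negative solution is x = 167.

167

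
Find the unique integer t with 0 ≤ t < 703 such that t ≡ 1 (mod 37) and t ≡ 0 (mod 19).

37⁻¹ mod 19: 37·18 ≡ 1 (mod 19), so 37⁻¹ ≡ 18.
t = 1 + 37·((0 − 1)·18 mod 19) = 1 + 37·1 = 38.

38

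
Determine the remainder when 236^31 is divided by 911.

31 in binary is 11111, i.e. 31 = 16 + 8 + 4 + 2 + 1.
236^1 ≡ 236 (mod 911)
236^2 ≡ 236^2 = 55696 ≡ 125 (mod 911)
236^4 ≡ 125^2 = 15625 ≡ 138 (mod 911)
236^8 ≡ 138^2 = 19044 ≡ 824 (mod 911)
236^16 ≡ 824^2 = 678976 ≡ 281 (mod 911)
236^31 = 236^16 * 236^8 * 236^4 * 236^2 * 236^1 ≡ 281 * 824 * 138 * 125 * 236 (mod 911).
Accumulate the product:
281 * 824 = 231544 ≡ 150
150 * 138 = 20700 ≡ 658
658 * 125 = 82250 ≡ 260
260 * 236 = 61360 ≡ 323

323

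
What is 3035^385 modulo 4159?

Compute successive squares:
3035^1 ≡ 3035 (mod 4159)
3035^2 ≡ 3035^2 = 9211225 ≡ 3199 (mod 4159)
3035^4 ≡ 3199^2 = 10233601 ≡ 2461 (mod 4159)
3035^8 ≡ 2461^2 = 6056521 ≡ 1017 (mod 4159)
3035^16 ≡ 1017^2 = 1034289 ≡ 2857 (mod 4159)
3035^32 ≡ 2857^2 = 8162449 ≡ 2491 (mod 4159)
3035^64 ≡ 2491^2 = 6205081 ≡ 4012 (mod 4159)
3035^128 ≡ 4012^2 = 16096144 ≡ 814 (mod 4159)
3035^256 ≡ 814^2 = 662596 ≡ 1315 (mod 4159)
3035^385 = 3035^256 · 3035^128 · 3035^1 ≡ 1315 · 814 · 3035 (mod 4159).
Accumulate the product:
1315 · 814 = 1070410 ≡ 1547
1547 · 3035 = 4695145 ≡ 3793

3793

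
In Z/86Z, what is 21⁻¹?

Run the extended Euclidean algorithm:
86 = 4×21 + 2
21 = 10×2 + 1
2 = 2×1 + 0
gcd(21, 86) = 1, so the inverse exists.
Bézout: 1 = −10×86 + 41×21.
So 21⁻¹ ≡ 41 (mod 86).

41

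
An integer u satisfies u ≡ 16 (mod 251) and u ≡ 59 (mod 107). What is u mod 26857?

251⁻¹ mod 107: 251*81 ≡ 1 (mod 107), so 251⁻¹ ≡ 81.
u = 16 + 251*((59 − 16)*81 mod 107) = 16 + 251*59 = 14825.

14825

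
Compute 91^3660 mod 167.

44

By square-and-multiply:
3660 in binary is 111001001100, i.e. 3660 = 2048 + 1024 + 512 + 64 + 8 + 4.
91^1 ≡ 91 (mod 167)
91^2 ≡ 91^2 = 8281 ≡ 98 (mod 167)
91^4 ≡ 98^2 = 9604 ≡ 85 (mod 167)
91^8 ≡ 85^2 = 7225 ≡ 44 (mod 167)
91^16 ≡ 44^2 = 1936 ≡ 99 (mod 167)
91^32 ≡ 99^2 = 9801 ≡ 115 (mod 167)
91^64 ≡ 115^2 = 13225 ≡ 32 (mod 167)
91^128 ≡ 32^2 = 1024 ≡ 22 (mod 167)
91^256 ≡ 22^2 = 484 ≡ 150 (mod 167)
91^512 ≡ 150^2 = 22500 ≡ 122 (mod 167)
91^1024 ≡ 122^2 = 14884 ≡ 21 (mod 167)
91^2048 ≡ 21^2 = 441 ≡ 107 (mod 167)
91^3660 = 91^2048 * 91^1024 * 91^512 * 91^64 * 91^8 * 91^4 ≡ 107 * 21 * 122 * 32 * 44 * 85 (mod 167).
Accumulate the product:
107 * 21 = 2247 ≡ 76
76 * 122 = 9272 ≡ 87
87 * 32 = 2784 ≡ 112
112 * 44 = 4928 ≡ 85
85 * 85 = 7225 ≡ 44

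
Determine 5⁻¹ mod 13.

Run the extended Euclidean algorithm:
13 = 2·5 + 3
5 = 1·3 + 2
3 = 1·2 + 1
2 = 2·1 + 0
gcd(5, 13) = 1, so the inverse exists.
Back-substitute for 1:
1 = 1·3 − 1·2
  = −1·5 + 2·3
  = 2·13 − 5·5
So 5⁻¹ ≡ −5 ≡ 8 (mod 13).

8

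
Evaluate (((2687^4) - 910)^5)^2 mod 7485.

5046

(2687)^4 ≡ 5341 (mod 7485)
5341 - 910 = 4431
(4431)^5 ≡ 6171 (mod 7485)
(6171)^2 ≡ 5046 (mod 7485)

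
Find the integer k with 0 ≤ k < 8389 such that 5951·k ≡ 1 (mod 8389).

Apply the Euclidean algorithm and back-substitute:
8389 = 1·5951 + 2438
5951 = 2·2438 + 1075
2438 = 2·1075 + 288
1075 = 3·288 + 211
288 = 1·211 + 77
211 = 2·77 + 57
77 = 1·57 + 20
57 = 2·20 + 17
20 = 1·17 + 3
17 = 5·3 + 2
3 = 1·2 + 1
2 = 2·1 + 0
gcd(5951, 8389) = 1, so the inverse exists.
Back-substitute for 1:
1 = 1·3 − 1·2
  = −1·17 + 6·3
  = 6·20 − 7·17
  = −7·57 + 20·20
  = 20·77 − 27·57
  = −27·211 + 74·77
  = 74·288 − 101·211
  = −101·1075 + 377·288
  = 377·2438 − 855·1075
  = −855·5951 + 2087·2438
  = 2087·8389 − 2942·5951
So 5951⁻¹ ≡ −2942 ≡ 5447 (mod 8389).

5447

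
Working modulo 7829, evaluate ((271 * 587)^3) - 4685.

756

271 * 587 = 159077 ≡ 2497 (mod 7829)
(2497)^3 ≡ 5441 (mod 7829)
5441 - 4685 = 756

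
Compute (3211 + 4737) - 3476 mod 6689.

3211 + 4737 = 7948 ≡ 1259 (mod 6689)
1259 - 3476 = -2217 ≡ 4472 (mod 6689)

4472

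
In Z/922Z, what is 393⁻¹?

Apply the Euclidean algorithm and back-substitute:
922 = 2·393 + 136
393 = 2·136 + 121
136 = 1·121 + 15
121 = 8·15 + 1
15 = 15·1 + 0
gcd(393, 922) = 1, so the inverse exists.
Back-substitute for 1:
1 = 1·121 − 8·15
  = −8·136 + 9·121
  = 9·393 − 26·136
  = −26·922 + 61·393
So 393⁻¹ ≡ 61 (mod 922).

61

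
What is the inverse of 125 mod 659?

659 = 5*125 + 34
125 = 3*34 + 23
34 = 1*23 + 11
23 = 2*11 + 1
11 = 11*1 + 0
gcd(125, 659) = 1, so the inverse exists.
Bézout: 1 = −11*659 + 58*125.
So 125⁻¹ ≡ 58 (mod 659).

58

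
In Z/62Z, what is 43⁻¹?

13

62 = 1×43 + 19
43 = 2×19 + 5
19 = 3×5 + 4
5 = 1×4 + 1
4 = 4×1 + 0
gcd(43, 62) = 1, so the inverse exists.
Back-substitute for 1:
1 = 1×5 − 1×4
  = −1×19 + 4×5
  = 4×43 − 9×19
  = −9×62 + 13×43
So 43⁻¹ ≡ 13 (mod 62).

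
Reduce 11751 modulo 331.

166

11751 = 35·331 + 166, so 11751 ≡ 166 (mod 331).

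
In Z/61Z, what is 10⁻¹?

Apply the Euclidean algorithm and back-substitute:
61 = 6*10 + 1
10 = 10*1 + 0
gcd(10, 61) = 1, so the inverse exists.
Bézout: 1 = 1*61 − 6*10.
So 10⁻¹ ≡ −6 ≡ 55 (mod 61).

55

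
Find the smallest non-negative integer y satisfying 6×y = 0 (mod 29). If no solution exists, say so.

0

gcd(6, 29) = 1, so a unique solution mod 29 exists.
6⁻¹ ≡ 5 (mod 29).
y ≡ 5×0 ≡ 0 (mod 29).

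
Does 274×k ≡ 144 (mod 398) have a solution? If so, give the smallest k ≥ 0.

185

gcd(274, 398) = 2, and 2 | 144, so solutions exist.
Divide through by 2: 137×k = 72 (mod 199).
137⁻¹ ≡ 138 (mod 199).
k ≡ 138×72 ≡ 185 (mod 199).
The smallest non-negative solution is k = 185.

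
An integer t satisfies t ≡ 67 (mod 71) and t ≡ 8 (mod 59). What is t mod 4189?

67

71⁻¹ mod 59: 71·5 ≡ 1 (mod 59), so 71⁻¹ ≡ 5.
t = 67 + 71·((8 − 67)·5 mod 59) = 67 + 71·0 = 67.
Check: 67 mod 71 = 67, 67 mod 59 = 8. ✓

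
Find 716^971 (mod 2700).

971 in binary is 1111001011, i.e. 971 = 512 + 256 + 128 + 64 + 8 + 2 + 1.
716^1 ≡ 716 (mod 2700)
716^2 ≡ 716^2 = 512656 ≡ 2356 (mod 2700)
716^4 ≡ 2356^2 = 5550736 ≡ 2236 (mod 2700)
716^8 ≡ 2236^2 = 4999696 ≡ 1996 (mod 2700)
716^16 ≡ 1996^2 = 3984016 ≡ 1516 (mod 2700)
716^32 ≡ 1516^2 = 2298256 ≡ 556 (mod 2700)
716^64 ≡ 556^2 = 309136 ≡ 1336 (mod 2700)
716^128 ≡ 1336^2 = 1784896 ≡ 196 (mod 2700)
716^256 ≡ 196^2 = 38416 ≡ 616 (mod 2700)
716^512 ≡ 616^2 = 379456 ≡ 1456 (mod 2700)
716^971 = 716^512 · 716^256 · 716^128 · 716^64 · 716^8 · 716^2 · 716^1 ≡ 1456 · 616 · 196 · 1336 · 1996 · 2356 · 716 (mod 2700).
Accumulate the product:
1456 · 616 = 896896 ≡ 496
496 · 196 = 97216 ≡ 16
16 · 1336 = 21376 ≡ 2476
2476 · 1996 = 4942096 ≡ 1096
1096 · 2356 = 2582176 ≡ 976
976 · 716 = 698816 ≡ 2216

2216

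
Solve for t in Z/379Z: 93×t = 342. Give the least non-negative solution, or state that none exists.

gcd(93, 379) = 1, so a unique solution mod 379 exists.
93⁻¹ ≡ 216 (mod 379).
t ≡ 216×342 ≡ 346 (mod 379).

346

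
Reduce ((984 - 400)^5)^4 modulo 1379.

548

984 - 400 = 584
(584)^5 ≡ 726 (mod 1379)
(726)^4 ≡ 548 (mod 1379)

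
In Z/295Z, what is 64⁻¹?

189

By the extended Euclidean algorithm:
295 = 4×64 + 39
64 = 1×39 + 25
39 = 1×25 + 14
25 = 1×14 + 11
14 = 1×11 + 3
11 = 3×3 + 2
3 = 1×2 + 1
2 = 2×1 + 0
gcd(64, 295) = 1, so the inverse exists.
Back-substitute for 1:
1 = 1×3 − 1×2
  = −1×11 + 4×3
  = 4×14 − 5×11
  = −5×25 + 9×14
  = 9×39 − 14×25
  = −14×64 + 23×39
  = 23×295 − 106×64
So 64⁻¹ ≡ −106 ≡ 189 (mod 295).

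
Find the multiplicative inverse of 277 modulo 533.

By the extended Euclidean algorithm:
533 = 1×277 + 256
277 = 1×256 + 21
256 = 12×21 + 4
21 = 5×4 + 1
4 = 4×1 + 0
gcd(277, 533) = 1, so the inverse exists.
Bézout: 1 = −66×533 + 127×277.
So 277⁻¹ ≡ 127 (mod 533).

127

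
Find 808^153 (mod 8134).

3100

Using repeated squaring:
153 in binary is 10011001, i.e. 153 = 128 + 16 + 8 + 1.
808^1 ≡ 808 (mod 8134)
808^2 ≡ 808^2 = 652864 ≡ 2144 (mod 8134)
808^4 ≡ 2144^2 = 4596736 ≡ 1026 (mod 8134)
808^8 ≡ 1026^2 = 1052676 ≡ 3390 (mod 8134)
808^16 ≡ 3390^2 = 11492100 ≡ 6892 (mod 8134)
808^32 ≡ 6892^2 = 47499664 ≡ 5238 (mod 8134)
808^64 ≡ 5238^2 = 27436644 ≡ 662 (mod 8134)
808^128 ≡ 662^2 = 438244 ≡ 7142 (mod 8134)
808^153 = 808^128 × 808^16 × 808^8 × 808^1 ≡ 7142 × 6892 × 3390 × 808 (mod 8134).
Accumulate the product:
7142 × 6892 = 49222664 ≡ 3830
3830 × 3390 = 12983700 ≡ 1836
1836 × 808 = 1483488 ≡ 3100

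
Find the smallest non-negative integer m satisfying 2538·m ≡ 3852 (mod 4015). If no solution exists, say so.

gcd(2538, 4015) = 1, so a unique solution mod 4015 exists.
2538⁻¹ ≡ 1052 (mod 4015).
m ≡ 1052·3852 ≡ 1169 (mod 4015).

1169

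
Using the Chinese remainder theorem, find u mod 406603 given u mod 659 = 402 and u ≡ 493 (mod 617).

69597

659⁻¹ mod 617: 659·191 ≡ 1 (mod 617), so 659⁻¹ ≡ 191.
u = 402 + 659·((493 − 402)·191 mod 617) = 402 + 659·105 = 69597.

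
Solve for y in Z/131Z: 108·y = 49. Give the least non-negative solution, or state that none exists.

gcd(108, 131) = 1, so a unique solution mod 131 exists.
108⁻¹ ≡ 74 (mod 131).
y ≡ 74·49 ≡ 89 (mod 131).

89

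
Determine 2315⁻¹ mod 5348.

4119

5348 = 2·2315 + 718
2315 = 3·718 + 161
718 = 4·161 + 74
161 = 2·74 + 13
74 = 5·13 + 9
13 = 1·9 + 4
9 = 2·4 + 1
4 = 4·1 + 0
gcd(2315, 5348) = 1, so the inverse exists.
Bézout: 1 = 532·5348 − 1229·2315.
So 2315⁻¹ ≡ −1229 ≡ 4119 (mod 5348).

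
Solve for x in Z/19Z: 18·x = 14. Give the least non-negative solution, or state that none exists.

5

gcd(18, 19) = 1, so a unique solution mod 19 exists.
18⁻¹ ≡ 18 (mod 19).
x ≡ 18·14 ≡ 5 (mod 19).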